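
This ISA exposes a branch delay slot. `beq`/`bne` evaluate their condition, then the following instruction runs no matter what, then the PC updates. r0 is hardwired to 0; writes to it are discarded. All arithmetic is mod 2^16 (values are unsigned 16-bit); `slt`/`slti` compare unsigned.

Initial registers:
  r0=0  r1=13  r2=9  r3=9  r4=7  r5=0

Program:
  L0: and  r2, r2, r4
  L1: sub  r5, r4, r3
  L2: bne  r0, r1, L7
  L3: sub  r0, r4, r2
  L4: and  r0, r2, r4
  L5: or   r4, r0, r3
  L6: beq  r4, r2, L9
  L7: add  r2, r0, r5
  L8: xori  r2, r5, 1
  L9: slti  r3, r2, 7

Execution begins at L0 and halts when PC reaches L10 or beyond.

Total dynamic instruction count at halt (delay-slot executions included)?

PC=0  and  r2, r2, r4        | r0=0 r1=13 r2=1 r3=9 r4=7 r5=0
PC=1  sub  r5, r4, r3        | r0=0 r1=13 r2=1 r3=9 r4=7 r5=65534
PC=2  bne  r0, r1, L7        | r0=0 r1=13 r2=1 r3=9 r4=7 r5=65534  [TAKEN]
PC=3  sub  r0, r4, r2        | r0=0 r1=13 r2=1 r3=9 r4=7 r5=65534
PC=7  add  r2, r0, r5        | r0=0 r1=13 r2=65534 r3=9 r4=7 r5=65534
PC=8  xori  r2, r5, 1        | r0=0 r1=13 r2=65535 r3=9 r4=7 r5=65534
PC=9  slti  r3, r2, 7        | r0=0 r1=13 r2=65535 r3=0 r4=7 r5=65534

7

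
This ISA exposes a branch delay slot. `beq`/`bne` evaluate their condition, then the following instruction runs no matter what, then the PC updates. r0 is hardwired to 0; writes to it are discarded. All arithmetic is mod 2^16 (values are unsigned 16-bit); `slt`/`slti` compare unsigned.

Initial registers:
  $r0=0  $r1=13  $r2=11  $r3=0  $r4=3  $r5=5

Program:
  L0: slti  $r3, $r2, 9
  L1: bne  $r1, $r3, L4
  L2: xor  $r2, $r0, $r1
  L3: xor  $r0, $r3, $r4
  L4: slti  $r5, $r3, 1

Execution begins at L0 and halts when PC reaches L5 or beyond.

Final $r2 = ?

  step pc=0: slti  $r3, $r2, 9  regs=(0,13,11,0,3,5)
  step pc=1: bne  $r1, $r3, L4  cond=T  regs=(0,13,11,0,3,5)
  step pc=2: xor  $r2, $r0, $r1  regs=(0,13,13,0,3,5)
  step pc=4: slti  $r5, $r3, 1  regs=(0,13,13,0,3,1)

13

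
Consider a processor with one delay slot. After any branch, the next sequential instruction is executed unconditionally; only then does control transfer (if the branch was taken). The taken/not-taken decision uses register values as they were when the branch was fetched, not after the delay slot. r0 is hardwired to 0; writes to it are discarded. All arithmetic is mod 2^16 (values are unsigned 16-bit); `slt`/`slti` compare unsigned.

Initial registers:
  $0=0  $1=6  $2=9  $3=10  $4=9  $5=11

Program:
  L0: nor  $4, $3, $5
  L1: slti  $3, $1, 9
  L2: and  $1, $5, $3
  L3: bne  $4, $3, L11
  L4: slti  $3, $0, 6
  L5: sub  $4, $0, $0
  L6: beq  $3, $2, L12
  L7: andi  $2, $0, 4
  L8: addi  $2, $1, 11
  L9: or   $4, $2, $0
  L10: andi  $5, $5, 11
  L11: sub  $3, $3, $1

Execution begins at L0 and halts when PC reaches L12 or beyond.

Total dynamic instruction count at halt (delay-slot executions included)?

6

  step pc=0: nor  $4, $3, $5  regs=(0,6,9,10,65524,11)
  step pc=1: slti  $3, $1, 9  regs=(0,6,9,1,65524,11)
  step pc=2: and  $1, $5, $3  regs=(0,1,9,1,65524,11)
  step pc=3: bne  $4, $3, L11  cond=T  regs=(0,1,9,1,65524,11)
  step pc=4: slti  $3, $0, 6  regs=(0,1,9,1,65524,11)
  step pc=11: sub  $3, $3, $1  regs=(0,1,9,0,65524,11)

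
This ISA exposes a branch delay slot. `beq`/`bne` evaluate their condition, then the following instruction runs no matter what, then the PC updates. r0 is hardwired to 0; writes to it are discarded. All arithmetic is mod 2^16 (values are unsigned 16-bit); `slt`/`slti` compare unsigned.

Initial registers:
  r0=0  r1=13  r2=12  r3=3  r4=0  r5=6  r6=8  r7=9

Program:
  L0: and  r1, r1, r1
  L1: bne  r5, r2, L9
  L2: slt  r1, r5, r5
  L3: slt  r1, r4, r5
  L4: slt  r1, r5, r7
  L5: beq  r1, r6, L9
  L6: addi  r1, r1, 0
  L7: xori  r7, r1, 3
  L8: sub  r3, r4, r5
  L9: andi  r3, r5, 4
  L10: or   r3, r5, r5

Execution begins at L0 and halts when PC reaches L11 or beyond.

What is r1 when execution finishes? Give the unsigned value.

PC=0  and  r1, r1, r1        | r0=0 r1=13 r2=12 r3=3 r4=0 r5=6 r6=8 r7=9
PC=1  bne  r5, r2, L9        | r0=0 r1=13 r2=12 r3=3 r4=0 r5=6 r6=8 r7=9  [TAKEN]
PC=2  slt  r1, r5, r5        | r0=0 r1=0 r2=12 r3=3 r4=0 r5=6 r6=8 r7=9
PC=9  andi  r3, r5, 4        | r0=0 r1=0 r2=12 r3=4 r4=0 r5=6 r6=8 r7=9
PC=10 or   r3, r5, r5        | r0=0 r1=0 r2=12 r3=6 r4=0 r5=6 r6=8 r7=9

0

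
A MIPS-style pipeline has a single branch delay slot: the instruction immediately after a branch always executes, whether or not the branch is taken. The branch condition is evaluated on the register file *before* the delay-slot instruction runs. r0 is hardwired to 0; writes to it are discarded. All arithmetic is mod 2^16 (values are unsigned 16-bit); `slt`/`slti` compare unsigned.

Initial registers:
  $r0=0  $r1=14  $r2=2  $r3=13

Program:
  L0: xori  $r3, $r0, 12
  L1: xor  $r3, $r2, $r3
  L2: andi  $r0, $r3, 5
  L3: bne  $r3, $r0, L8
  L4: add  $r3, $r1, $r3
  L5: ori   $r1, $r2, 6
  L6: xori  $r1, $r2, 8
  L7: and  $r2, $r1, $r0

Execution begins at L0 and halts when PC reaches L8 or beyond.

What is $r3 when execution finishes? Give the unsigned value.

PC=0  xori  $r3, $r0, 12     | $r0=0 $r1=14 $r2=2 $r3=12
PC=1  xor  $r3, $r2, $r3     | $r0=0 $r1=14 $r2=2 $r3=14
PC=2  andi  $r0, $r3, 5      | $r0=0 $r1=14 $r2=2 $r3=14
PC=3  bne  $r3, $r0, L8      | $r0=0 $r1=14 $r2=2 $r3=14  [TAKEN]
PC=4  add  $r3, $r1, $r3     | $r0=0 $r1=14 $r2=2 $r3=28

28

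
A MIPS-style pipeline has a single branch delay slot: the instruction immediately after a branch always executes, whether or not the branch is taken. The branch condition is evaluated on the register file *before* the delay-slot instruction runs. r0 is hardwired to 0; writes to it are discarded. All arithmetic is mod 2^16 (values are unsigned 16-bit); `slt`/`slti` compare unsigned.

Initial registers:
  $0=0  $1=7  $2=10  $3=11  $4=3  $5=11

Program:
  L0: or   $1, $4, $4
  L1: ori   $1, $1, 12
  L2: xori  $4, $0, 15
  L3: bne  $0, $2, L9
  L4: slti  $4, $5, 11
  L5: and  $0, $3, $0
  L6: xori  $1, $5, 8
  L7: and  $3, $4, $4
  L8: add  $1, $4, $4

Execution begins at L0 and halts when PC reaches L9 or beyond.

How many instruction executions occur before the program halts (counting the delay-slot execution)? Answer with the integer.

  step pc=0: or   $1, $4, $4  regs=(0,3,10,11,3,11)
  step pc=1: ori   $1, $1, 12  regs=(0,15,10,11,3,11)
  step pc=2: xori  $4, $0, 15  regs=(0,15,10,11,15,11)
  step pc=3: bne  $0, $2, L9  cond=T  regs=(0,15,10,11,15,11)
  step pc=4: slti  $4, $5, 11  regs=(0,15,10,11,0,11)

5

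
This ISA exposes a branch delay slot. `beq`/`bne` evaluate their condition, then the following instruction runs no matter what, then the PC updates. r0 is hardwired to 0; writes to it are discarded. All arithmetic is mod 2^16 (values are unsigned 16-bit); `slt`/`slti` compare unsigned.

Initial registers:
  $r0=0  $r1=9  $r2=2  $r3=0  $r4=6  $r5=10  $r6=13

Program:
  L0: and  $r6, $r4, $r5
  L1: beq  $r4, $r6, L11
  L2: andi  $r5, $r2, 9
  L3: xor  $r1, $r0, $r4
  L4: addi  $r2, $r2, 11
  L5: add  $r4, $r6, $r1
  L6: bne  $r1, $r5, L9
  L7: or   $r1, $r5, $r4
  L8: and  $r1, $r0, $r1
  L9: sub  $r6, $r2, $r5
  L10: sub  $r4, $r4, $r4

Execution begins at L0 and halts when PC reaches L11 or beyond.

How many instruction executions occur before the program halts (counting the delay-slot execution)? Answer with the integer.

10

#0 and  $r6, $r4, $r5 ; 0/9/2/0/6/10/2
#1 beq  $r4, $r6, L11 ; 0/9/2/0/6/10/2 ; →fallthru
#2 andi  $r5, $r2, 9 ; 0/9/2/0/6/0/2
#3 xor  $r1, $r0, $r4 ; 0/6/2/0/6/0/2
#4 addi  $r2, $r2, 11 ; 0/6/13/0/6/0/2
#5 add  $r4, $r6, $r1 ; 0/6/13/0/8/0/2
#6 bne  $r1, $r5, L9 ; 0/6/13/0/8/0/2 ; →target
#7 or   $r1, $r5, $r4 ; 0/8/13/0/8/0/2
#9 sub  $r6, $r2, $r5 ; 0/8/13/0/8/0/13
#10 sub  $r4, $r4, $r4 ; 0/8/13/0/0/0/13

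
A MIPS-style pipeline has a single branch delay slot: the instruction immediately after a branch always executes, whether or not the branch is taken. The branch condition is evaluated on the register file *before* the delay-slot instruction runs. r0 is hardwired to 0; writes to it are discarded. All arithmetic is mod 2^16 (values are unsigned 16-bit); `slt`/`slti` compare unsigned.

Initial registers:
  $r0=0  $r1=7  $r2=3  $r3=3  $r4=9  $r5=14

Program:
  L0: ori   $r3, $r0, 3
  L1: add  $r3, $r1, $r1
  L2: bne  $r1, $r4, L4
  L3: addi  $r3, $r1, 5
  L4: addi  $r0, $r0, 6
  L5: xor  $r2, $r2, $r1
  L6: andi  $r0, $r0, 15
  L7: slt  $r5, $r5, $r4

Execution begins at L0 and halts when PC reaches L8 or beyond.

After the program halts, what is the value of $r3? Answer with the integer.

  step pc=0: ori   $r3, $r0, 3  regs=(0,7,3,3,9,14)
  step pc=1: add  $r3, $r1, $r1  regs=(0,7,3,14,9,14)
  step pc=2: bne  $r1, $r4, L4  cond=T  regs=(0,7,3,14,9,14)
  step pc=3: addi  $r3, $r1, 5  regs=(0,7,3,12,9,14)
  step pc=4: addi  $r0, $r0, 6  regs=(0,7,3,12,9,14)
  step pc=5: xor  $r2, $r2, $r1  regs=(0,7,4,12,9,14)
  step pc=6: andi  $r0, $r0, 15  regs=(0,7,4,12,9,14)
  step pc=7: slt  $r5, $r5, $r4  regs=(0,7,4,12,9,0)

12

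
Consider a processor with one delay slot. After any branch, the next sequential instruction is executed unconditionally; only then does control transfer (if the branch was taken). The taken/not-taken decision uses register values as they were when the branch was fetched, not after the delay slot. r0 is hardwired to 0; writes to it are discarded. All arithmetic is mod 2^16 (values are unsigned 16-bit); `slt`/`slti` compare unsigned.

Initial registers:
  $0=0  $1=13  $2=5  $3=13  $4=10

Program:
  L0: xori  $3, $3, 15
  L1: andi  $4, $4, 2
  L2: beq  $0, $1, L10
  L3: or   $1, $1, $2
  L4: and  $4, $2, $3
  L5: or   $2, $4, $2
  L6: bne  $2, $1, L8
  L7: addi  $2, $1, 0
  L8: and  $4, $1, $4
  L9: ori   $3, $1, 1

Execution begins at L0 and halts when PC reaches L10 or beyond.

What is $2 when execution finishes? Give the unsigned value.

PC=0  xori  $3, $3, 15       | $0=0 $1=13 $2=5 $3=2 $4=10
PC=1  andi  $4, $4, 2        | $0=0 $1=13 $2=5 $3=2 $4=2
PC=2  beq  $0, $1, L10       | $0=0 $1=13 $2=5 $3=2 $4=2  [not taken]
PC=3  or   $1, $1, $2        | $0=0 $1=13 $2=5 $3=2 $4=2
PC=4  and  $4, $2, $3        | $0=0 $1=13 $2=5 $3=2 $4=0
PC=5  or   $2, $4, $2        | $0=0 $1=13 $2=5 $3=2 $4=0
PC=6  bne  $2, $1, L8        | $0=0 $1=13 $2=5 $3=2 $4=0  [TAKEN]
PC=7  addi  $2, $1, 0        | $0=0 $1=13 $2=13 $3=2 $4=0
PC=8  and  $4, $1, $4        | $0=0 $1=13 $2=13 $3=2 $4=0
PC=9  ori   $3, $1, 1        | $0=0 $1=13 $2=13 $3=13 $4=0

13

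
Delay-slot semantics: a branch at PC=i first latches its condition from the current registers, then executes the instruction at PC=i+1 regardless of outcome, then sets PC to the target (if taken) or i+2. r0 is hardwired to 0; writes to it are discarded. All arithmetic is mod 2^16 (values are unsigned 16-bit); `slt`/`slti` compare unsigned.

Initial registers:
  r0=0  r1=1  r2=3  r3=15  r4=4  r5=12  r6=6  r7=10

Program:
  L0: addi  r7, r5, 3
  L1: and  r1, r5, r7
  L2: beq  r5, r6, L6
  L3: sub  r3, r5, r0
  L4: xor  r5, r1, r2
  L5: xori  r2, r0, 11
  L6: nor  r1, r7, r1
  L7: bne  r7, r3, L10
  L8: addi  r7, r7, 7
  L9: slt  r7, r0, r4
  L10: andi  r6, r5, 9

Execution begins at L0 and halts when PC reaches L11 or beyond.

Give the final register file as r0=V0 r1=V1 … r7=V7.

  step pc=0: addi  r7, r5, 3  regs=(0,1,3,15,4,12,6,15)
  step pc=1: and  r1, r5, r7  regs=(0,12,3,15,4,12,6,15)
  step pc=2: beq  r5, r6, L6  cond=F  regs=(0,12,3,15,4,12,6,15)
  step pc=3: sub  r3, r5, r0  regs=(0,12,3,12,4,12,6,15)
  step pc=4: xor  r5, r1, r2  regs=(0,12,3,12,4,15,6,15)
  step pc=5: xori  r2, r0, 11  regs=(0,12,11,12,4,15,6,15)
  step pc=6: nor  r1, r7, r1  regs=(0,65520,11,12,4,15,6,15)
  step pc=7: bne  r7, r3, L10  cond=T  regs=(0,65520,11,12,4,15,6,15)
  step pc=8: addi  r7, r7, 7  regs=(0,65520,11,12,4,15,6,22)
  step pc=10: andi  r6, r5, 9  regs=(0,65520,11,12,4,15,9,22)

r0=0 r1=65520 r2=11 r3=12 r4=4 r5=15 r6=9 r7=22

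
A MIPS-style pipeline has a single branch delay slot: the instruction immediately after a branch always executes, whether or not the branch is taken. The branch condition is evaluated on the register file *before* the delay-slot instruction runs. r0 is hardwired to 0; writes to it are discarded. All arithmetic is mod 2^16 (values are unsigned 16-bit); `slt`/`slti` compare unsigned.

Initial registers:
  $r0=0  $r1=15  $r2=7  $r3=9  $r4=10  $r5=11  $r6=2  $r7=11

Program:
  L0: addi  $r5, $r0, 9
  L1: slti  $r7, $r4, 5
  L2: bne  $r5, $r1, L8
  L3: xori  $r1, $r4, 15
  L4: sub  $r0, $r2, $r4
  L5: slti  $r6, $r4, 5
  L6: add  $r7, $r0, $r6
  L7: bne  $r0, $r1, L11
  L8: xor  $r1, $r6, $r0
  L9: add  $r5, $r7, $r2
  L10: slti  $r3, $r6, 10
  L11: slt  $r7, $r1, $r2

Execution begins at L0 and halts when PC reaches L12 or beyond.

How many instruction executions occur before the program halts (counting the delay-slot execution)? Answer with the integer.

#0 addi  $r5, $r0, 9 ; 0/15/7/9/10/9/2/11
#1 slti  $r7, $r4, 5 ; 0/15/7/9/10/9/2/0
#2 bne  $r5, $r1, L8 ; 0/15/7/9/10/9/2/0 ; →target
#3 xori  $r1, $r4, 15 ; 0/5/7/9/10/9/2/0
#8 xor  $r1, $r6, $r0 ; 0/2/7/9/10/9/2/0
#9 add  $r5, $r7, $r2 ; 0/2/7/9/10/7/2/0
#10 slti  $r3, $r6, 10 ; 0/2/7/1/10/7/2/0
#11 slt  $r7, $r1, $r2 ; 0/2/7/1/10/7/2/1

8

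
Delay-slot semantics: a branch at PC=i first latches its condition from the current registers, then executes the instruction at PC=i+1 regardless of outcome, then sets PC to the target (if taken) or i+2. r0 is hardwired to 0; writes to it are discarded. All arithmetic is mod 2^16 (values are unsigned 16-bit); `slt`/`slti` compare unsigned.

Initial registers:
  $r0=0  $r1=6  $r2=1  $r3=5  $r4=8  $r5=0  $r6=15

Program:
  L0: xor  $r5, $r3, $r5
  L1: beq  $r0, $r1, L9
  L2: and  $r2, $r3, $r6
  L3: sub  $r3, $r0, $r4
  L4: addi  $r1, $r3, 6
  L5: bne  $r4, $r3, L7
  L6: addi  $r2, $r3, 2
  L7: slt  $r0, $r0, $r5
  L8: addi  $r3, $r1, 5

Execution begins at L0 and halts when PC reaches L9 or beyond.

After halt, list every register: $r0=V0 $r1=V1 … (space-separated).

#0 xor  $r5, $r3, $r5 ; 0/6/1/5/8/5/15
#1 beq  $r0, $r1, L9 ; 0/6/1/5/8/5/15 ; →fallthru
#2 and  $r2, $r3, $r6 ; 0/6/5/5/8/5/15
#3 sub  $r3, $r0, $r4 ; 0/6/5/65528/8/5/15
#4 addi  $r1, $r3, 6 ; 0/65534/5/65528/8/5/15
#5 bne  $r4, $r3, L7 ; 0/65534/5/65528/8/5/15 ; →target
#6 addi  $r2, $r3, 2 ; 0/65534/65530/65528/8/5/15
#7 slt  $r0, $r0, $r5 ; 0/65534/65530/65528/8/5/15
#8 addi  $r3, $r1, 5 ; 0/65534/65530/3/8/5/15

$r0=0 $r1=65534 $r2=65530 $r3=3 $r4=8 $r5=5 $r6=15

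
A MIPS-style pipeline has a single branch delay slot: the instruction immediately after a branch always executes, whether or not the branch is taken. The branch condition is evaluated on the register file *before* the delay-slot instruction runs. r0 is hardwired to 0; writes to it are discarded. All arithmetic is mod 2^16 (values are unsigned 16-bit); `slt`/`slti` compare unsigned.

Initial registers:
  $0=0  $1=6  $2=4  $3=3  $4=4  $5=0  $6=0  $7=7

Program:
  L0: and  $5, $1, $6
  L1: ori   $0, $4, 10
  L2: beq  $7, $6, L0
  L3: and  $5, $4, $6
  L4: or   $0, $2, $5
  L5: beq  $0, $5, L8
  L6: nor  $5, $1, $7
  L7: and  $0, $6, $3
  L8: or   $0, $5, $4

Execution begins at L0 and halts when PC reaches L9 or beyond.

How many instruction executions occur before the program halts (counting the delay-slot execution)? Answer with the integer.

8

  step pc=0: and  $5, $1, $6  regs=(0,6,4,3,4,0,0,7)
  step pc=1: ori   $0, $4, 10  regs=(0,6,4,3,4,0,0,7)
  step pc=2: beq  $7, $6, L0  cond=F  regs=(0,6,4,3,4,0,0,7)
  step pc=3: and  $5, $4, $6  regs=(0,6,4,3,4,0,0,7)
  step pc=4: or   $0, $2, $5  regs=(0,6,4,3,4,0,0,7)
  step pc=5: beq  $0, $5, L8  cond=T  regs=(0,6,4,3,4,0,0,7)
  step pc=6: nor  $5, $1, $7  regs=(0,6,4,3,4,65528,0,7)
  step pc=8: or   $0, $5, $4  regs=(0,6,4,3,4,65528,0,7)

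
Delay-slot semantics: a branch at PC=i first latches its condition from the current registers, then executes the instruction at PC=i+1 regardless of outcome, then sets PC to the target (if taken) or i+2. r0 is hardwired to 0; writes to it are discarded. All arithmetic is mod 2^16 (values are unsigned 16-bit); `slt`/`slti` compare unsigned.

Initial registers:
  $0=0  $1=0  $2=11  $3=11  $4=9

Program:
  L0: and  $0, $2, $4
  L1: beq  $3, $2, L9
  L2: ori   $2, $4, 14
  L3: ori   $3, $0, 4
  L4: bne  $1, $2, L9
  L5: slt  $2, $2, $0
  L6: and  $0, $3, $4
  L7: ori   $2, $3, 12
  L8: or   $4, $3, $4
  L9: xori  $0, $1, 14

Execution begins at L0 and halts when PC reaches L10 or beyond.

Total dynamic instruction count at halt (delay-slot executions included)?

4

#0 and  $0, $2, $4 ; 0/0/11/11/9
#1 beq  $3, $2, L9 ; 0/0/11/11/9 ; →target
#2 ori   $2, $4, 14 ; 0/0/15/11/9
#9 xori  $0, $1, 14 ; 0/0/15/11/9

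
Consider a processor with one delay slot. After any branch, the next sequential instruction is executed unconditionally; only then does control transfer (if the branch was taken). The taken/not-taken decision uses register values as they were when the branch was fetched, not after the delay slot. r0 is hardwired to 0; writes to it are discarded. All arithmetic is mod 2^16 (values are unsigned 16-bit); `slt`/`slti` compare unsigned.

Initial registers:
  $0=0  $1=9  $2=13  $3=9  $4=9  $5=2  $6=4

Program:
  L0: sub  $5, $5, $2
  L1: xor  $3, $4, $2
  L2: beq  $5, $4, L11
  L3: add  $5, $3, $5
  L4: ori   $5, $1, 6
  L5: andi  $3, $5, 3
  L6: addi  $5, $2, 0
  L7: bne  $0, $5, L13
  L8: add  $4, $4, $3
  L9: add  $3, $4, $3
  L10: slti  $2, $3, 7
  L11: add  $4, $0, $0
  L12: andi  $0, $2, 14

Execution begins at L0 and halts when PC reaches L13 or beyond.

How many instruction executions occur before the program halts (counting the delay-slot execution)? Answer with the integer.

[0] sub  $5, $5, $2  →  {$0:0, $1:9, $2:13, $3:9, $4:9, $5:65525, $6:4}
[1] xor  $3, $4, $2  →  {$0:0, $1:9, $2:13, $3:4, $4:9, $5:65525, $6:4}
[2] beq  $5, $4, L11  →  {$0:0, $1:9, $2:13, $3:4, $4:9, $5:65525, $6:4}  ⟨branch fallthrough⟩
[3] add  $5, $3, $5  →  {$0:0, $1:9, $2:13, $3:4, $4:9, $5:65529, $6:4}
[4] ori   $5, $1, 6  →  {$0:0, $1:9, $2:13, $3:4, $4:9, $5:15, $6:4}
[5] andi  $3, $5, 3  →  {$0:0, $1:9, $2:13, $3:3, $4:9, $5:15, $6:4}
[6] addi  $5, $2, 0  →  {$0:0, $1:9, $2:13, $3:3, $4:9, $5:13, $6:4}
[7] bne  $0, $5, L13  →  {$0:0, $1:9, $2:13, $3:3, $4:9, $5:13, $6:4}  ⟨branch taken⟩
[8] add  $4, $4, $3  →  {$0:0, $1:9, $2:13, $3:3, $4:12, $5:13, $6:4}

9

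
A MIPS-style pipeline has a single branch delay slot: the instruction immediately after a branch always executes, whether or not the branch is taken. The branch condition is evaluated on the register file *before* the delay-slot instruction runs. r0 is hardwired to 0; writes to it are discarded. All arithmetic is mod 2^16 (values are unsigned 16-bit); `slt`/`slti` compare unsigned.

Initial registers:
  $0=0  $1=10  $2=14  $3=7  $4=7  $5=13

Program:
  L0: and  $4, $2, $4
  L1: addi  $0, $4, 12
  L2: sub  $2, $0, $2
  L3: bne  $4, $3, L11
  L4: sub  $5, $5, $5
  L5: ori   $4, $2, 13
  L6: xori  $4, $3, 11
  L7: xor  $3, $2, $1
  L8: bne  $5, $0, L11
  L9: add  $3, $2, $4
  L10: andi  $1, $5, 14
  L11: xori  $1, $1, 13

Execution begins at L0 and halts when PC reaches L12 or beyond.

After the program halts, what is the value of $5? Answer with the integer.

PC=0  and  $4, $2, $4        | $0=0 $1=10 $2=14 $3=7 $4=6 $5=13
PC=1  addi  $0, $4, 12       | $0=0 $1=10 $2=14 $3=7 $4=6 $5=13
PC=2  sub  $2, $0, $2        | $0=0 $1=10 $2=65522 $3=7 $4=6 $5=13
PC=3  bne  $4, $3, L11       | $0=0 $1=10 $2=65522 $3=7 $4=6 $5=13  [TAKEN]
PC=4  sub  $5, $5, $5        | $0=0 $1=10 $2=65522 $3=7 $4=6 $5=0
PC=11 xori  $1, $1, 13       | $0=0 $1=7 $2=65522 $3=7 $4=6 $5=0

0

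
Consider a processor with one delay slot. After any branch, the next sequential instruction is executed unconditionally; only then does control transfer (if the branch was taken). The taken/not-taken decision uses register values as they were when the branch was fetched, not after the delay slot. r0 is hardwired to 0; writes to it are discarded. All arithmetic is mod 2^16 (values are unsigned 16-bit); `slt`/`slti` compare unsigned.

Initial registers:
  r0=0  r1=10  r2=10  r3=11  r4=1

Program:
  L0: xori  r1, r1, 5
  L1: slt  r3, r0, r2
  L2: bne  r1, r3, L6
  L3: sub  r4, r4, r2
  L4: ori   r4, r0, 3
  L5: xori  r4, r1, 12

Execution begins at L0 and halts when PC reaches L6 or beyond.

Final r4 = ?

#0 xori  r1, r1, 5 ; 0/15/10/11/1
#1 slt  r3, r0, r2 ; 0/15/10/1/1
#2 bne  r1, r3, L6 ; 0/15/10/1/1 ; →target
#3 sub  r4, r4, r2 ; 0/15/10/1/65527

65527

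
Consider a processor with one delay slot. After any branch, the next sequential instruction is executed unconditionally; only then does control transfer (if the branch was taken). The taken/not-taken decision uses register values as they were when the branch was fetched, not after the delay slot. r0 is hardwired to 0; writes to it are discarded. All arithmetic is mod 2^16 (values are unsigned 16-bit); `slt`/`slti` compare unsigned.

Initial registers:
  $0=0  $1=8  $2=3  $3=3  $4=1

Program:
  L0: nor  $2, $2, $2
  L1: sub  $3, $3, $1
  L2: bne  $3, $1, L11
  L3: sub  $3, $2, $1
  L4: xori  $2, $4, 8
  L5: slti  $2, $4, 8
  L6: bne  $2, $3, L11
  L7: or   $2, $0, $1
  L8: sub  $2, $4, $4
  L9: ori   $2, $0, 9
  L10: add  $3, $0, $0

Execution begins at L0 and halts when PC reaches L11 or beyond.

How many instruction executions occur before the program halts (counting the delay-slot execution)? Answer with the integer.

4

#0 nor  $2, $2, $2 ; 0/8/65532/3/1
#1 sub  $3, $3, $1 ; 0/8/65532/65531/1
#2 bne  $3, $1, L11 ; 0/8/65532/65531/1 ; →target
#3 sub  $3, $2, $1 ; 0/8/65532/65524/1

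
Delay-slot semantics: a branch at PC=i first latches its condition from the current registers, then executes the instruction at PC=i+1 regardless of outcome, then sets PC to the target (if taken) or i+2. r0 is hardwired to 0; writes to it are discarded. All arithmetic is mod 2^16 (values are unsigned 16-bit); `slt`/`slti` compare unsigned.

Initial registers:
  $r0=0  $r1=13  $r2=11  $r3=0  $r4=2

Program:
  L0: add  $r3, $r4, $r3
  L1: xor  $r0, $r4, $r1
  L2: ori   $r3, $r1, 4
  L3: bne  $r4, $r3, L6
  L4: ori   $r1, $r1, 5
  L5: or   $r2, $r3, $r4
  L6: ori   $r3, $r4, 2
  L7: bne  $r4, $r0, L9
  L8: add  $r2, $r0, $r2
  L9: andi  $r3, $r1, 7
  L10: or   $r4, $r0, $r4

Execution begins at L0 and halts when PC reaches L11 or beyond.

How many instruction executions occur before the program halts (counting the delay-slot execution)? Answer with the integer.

[0] add  $r3, $r4, $r3  →  {$r0:0, $r1:13, $r2:11, $r3:2, $r4:2}
[1] xor  $r0, $r4, $r1  →  {$r0:0, $r1:13, $r2:11, $r3:2, $r4:2}
[2] ori   $r3, $r1, 4  →  {$r0:0, $r1:13, $r2:11, $r3:13, $r4:2}
[3] bne  $r4, $r3, L6  →  {$r0:0, $r1:13, $r2:11, $r3:13, $r4:2}  ⟨branch taken⟩
[4] ori   $r1, $r1, 5  →  {$r0:0, $r1:13, $r2:11, $r3:13, $r4:2}
[6] ori   $r3, $r4, 2  →  {$r0:0, $r1:13, $r2:11, $r3:2, $r4:2}
[7] bne  $r4, $r0, L9  →  {$r0:0, $r1:13, $r2:11, $r3:2, $r4:2}  ⟨branch taken⟩
[8] add  $r2, $r0, $r2  →  {$r0:0, $r1:13, $r2:11, $r3:2, $r4:2}
[9] andi  $r3, $r1, 7  →  {$r0:0, $r1:13, $r2:11, $r3:5, $r4:2}
[10] or   $r4, $r0, $r4  →  {$r0:0, $r1:13, $r2:11, $r3:5, $r4:2}

10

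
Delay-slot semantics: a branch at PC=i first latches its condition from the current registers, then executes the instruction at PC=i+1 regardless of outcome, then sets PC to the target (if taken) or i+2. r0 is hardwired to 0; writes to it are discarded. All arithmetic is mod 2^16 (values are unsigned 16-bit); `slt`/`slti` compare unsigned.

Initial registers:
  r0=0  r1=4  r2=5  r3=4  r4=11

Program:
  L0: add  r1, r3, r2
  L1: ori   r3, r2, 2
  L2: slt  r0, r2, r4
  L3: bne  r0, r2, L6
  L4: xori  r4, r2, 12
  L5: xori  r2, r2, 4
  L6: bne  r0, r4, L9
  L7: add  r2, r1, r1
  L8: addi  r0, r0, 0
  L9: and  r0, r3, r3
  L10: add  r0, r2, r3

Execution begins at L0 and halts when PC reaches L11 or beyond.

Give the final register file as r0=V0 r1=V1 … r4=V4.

r0=0 r1=9 r2=18 r3=7 r4=9

PC=0  add  r1, r3, r2        | r0=0 r1=9 r2=5 r3=4 r4=11
PC=1  ori   r3, r2, 2        | r0=0 r1=9 r2=5 r3=7 r4=11
PC=2  slt  r0, r2, r4        | r0=0 r1=9 r2=5 r3=7 r4=11
PC=3  bne  r0, r2, L6        | r0=0 r1=9 r2=5 r3=7 r4=11  [TAKEN]
PC=4  xori  r4, r2, 12       | r0=0 r1=9 r2=5 r3=7 r4=9
PC=6  bne  r0, r4, L9        | r0=0 r1=9 r2=5 r3=7 r4=9  [TAKEN]
PC=7  add  r2, r1, r1        | r0=0 r1=9 r2=18 r3=7 r4=9
PC=9  and  r0, r3, r3        | r0=0 r1=9 r2=18 r3=7 r4=9
PC=10 add  r0, r2, r3        | r0=0 r1=9 r2=18 r3=7 r4=9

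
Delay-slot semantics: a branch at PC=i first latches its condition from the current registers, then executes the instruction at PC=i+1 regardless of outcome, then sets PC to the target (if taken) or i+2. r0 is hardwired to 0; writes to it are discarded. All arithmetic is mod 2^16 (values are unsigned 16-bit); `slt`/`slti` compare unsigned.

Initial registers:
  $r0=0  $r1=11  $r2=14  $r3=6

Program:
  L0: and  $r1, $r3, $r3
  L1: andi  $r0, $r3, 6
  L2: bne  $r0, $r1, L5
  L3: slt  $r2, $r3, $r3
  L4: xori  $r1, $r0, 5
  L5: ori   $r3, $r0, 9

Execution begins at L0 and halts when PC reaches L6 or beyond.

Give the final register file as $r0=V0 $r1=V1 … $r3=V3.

$r0=0 $r1=6 $r2=0 $r3=9

#0 and  $r1, $r3, $r3 ; 0/6/14/6
#1 andi  $r0, $r3, 6 ; 0/6/14/6
#2 bne  $r0, $r1, L5 ; 0/6/14/6 ; →target
#3 slt  $r2, $r3, $r3 ; 0/6/0/6
#5 ori   $r3, $r0, 9 ; 0/6/0/9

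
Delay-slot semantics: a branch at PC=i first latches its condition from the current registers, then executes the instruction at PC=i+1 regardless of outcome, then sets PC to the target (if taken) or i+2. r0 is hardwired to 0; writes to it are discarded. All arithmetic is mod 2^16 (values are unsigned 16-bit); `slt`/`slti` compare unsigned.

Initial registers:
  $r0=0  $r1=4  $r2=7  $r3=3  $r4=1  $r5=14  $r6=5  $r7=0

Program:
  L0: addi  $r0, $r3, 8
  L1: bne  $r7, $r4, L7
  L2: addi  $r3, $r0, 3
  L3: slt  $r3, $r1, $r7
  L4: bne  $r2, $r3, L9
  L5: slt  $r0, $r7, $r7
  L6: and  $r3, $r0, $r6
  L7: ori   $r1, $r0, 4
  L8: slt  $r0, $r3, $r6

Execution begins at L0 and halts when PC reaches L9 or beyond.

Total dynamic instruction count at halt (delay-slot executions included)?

PC=0  addi  $r0, $r3, 8      | $r0=0 $r1=4 $r2=7 $r3=3 $r4=1 $r5=14 $r6=5 $r7=0
PC=1  bne  $r7, $r4, L7      | $r0=0 $r1=4 $r2=7 $r3=3 $r4=1 $r5=14 $r6=5 $r7=0  [TAKEN]
PC=2  addi  $r3, $r0, 3      | $r0=0 $r1=4 $r2=7 $r3=3 $r4=1 $r5=14 $r6=5 $r7=0
PC=7  ori   $r1, $r0, 4      | $r0=0 $r1=4 $r2=7 $r3=3 $r4=1 $r5=14 $r6=5 $r7=0
PC=8  slt  $r0, $r3, $r6     | $r0=0 $r1=4 $r2=7 $r3=3 $r4=1 $r5=14 $r6=5 $r7=0

5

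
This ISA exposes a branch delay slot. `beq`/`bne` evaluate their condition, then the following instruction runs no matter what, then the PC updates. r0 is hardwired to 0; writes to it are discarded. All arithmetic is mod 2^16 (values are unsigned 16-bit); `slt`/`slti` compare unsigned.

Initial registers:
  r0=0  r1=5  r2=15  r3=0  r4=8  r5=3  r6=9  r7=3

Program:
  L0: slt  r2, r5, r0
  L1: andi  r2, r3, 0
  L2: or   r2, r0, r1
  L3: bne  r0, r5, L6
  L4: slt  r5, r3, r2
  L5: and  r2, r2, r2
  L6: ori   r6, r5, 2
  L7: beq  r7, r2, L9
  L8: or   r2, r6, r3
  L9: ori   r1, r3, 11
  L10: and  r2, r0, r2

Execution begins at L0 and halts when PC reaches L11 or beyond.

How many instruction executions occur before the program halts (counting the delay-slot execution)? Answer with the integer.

10

PC=0  slt  r2, r5, r0        | r0=0 r1=5 r2=0 r3=0 r4=8 r5=3 r6=9 r7=3
PC=1  andi  r2, r3, 0        | r0=0 r1=5 r2=0 r3=0 r4=8 r5=3 r6=9 r7=3
PC=2  or   r2, r0, r1        | r0=0 r1=5 r2=5 r3=0 r4=8 r5=3 r6=9 r7=3
PC=3  bne  r0, r5, L6        | r0=0 r1=5 r2=5 r3=0 r4=8 r5=3 r6=9 r7=3  [TAKEN]
PC=4  slt  r5, r3, r2        | r0=0 r1=5 r2=5 r3=0 r4=8 r5=1 r6=9 r7=3
PC=6  ori   r6, r5, 2        | r0=0 r1=5 r2=5 r3=0 r4=8 r5=1 r6=3 r7=3
PC=7  beq  r7, r2, L9        | r0=0 r1=5 r2=5 r3=0 r4=8 r5=1 r6=3 r7=3  [not taken]
PC=8  or   r2, r6, r3        | r0=0 r1=5 r2=3 r3=0 r4=8 r5=1 r6=3 r7=3
PC=9  ori   r1, r3, 11       | r0=0 r1=11 r2=3 r3=0 r4=8 r5=1 r6=3 r7=3
PC=10 and  r2, r0, r2        | r0=0 r1=11 r2=0 r3=0 r4=8 r5=1 r6=3 r7=3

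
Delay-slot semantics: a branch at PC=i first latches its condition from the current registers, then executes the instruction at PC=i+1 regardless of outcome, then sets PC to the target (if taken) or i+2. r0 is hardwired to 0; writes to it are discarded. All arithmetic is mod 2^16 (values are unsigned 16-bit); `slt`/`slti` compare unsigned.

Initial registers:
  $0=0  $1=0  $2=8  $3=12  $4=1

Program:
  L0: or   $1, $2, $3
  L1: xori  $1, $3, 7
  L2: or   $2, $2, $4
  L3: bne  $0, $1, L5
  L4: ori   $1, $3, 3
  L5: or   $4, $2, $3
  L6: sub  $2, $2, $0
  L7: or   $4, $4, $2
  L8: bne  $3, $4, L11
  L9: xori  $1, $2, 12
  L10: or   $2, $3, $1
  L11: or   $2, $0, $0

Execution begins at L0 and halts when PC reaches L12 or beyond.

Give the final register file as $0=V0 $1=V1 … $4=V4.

#0 or   $1, $2, $3 ; 0/12/8/12/1
#1 xori  $1, $3, 7 ; 0/11/8/12/1
#2 or   $2, $2, $4 ; 0/11/9/12/1
#3 bne  $0, $1, L5 ; 0/11/9/12/1 ; →target
#4 ori   $1, $3, 3 ; 0/15/9/12/1
#5 or   $4, $2, $3 ; 0/15/9/12/13
#6 sub  $2, $2, $0 ; 0/15/9/12/13
#7 or   $4, $4, $2 ; 0/15/9/12/13
#8 bne  $3, $4, L11 ; 0/15/9/12/13 ; →target
#9 xori  $1, $2, 12 ; 0/5/9/12/13
#11 or   $2, $0, $0 ; 0/5/0/12/13

$0=0 $1=5 $2=0 $3=12 $4=13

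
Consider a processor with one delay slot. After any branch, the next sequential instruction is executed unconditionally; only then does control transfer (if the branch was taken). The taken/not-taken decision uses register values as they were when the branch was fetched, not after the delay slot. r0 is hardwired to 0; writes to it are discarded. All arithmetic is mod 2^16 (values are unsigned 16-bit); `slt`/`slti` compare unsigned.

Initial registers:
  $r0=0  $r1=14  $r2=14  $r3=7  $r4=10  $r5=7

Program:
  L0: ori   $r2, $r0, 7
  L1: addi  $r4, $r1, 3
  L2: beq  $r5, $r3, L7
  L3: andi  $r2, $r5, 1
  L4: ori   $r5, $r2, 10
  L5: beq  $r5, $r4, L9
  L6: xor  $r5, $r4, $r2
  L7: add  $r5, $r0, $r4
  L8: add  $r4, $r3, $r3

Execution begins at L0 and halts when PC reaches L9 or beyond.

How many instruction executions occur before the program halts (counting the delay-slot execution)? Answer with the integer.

  step pc=0: ori   $r2, $r0, 7  regs=(0,14,7,7,10,7)
  step pc=1: addi  $r4, $r1, 3  regs=(0,14,7,7,17,7)
  step pc=2: beq  $r5, $r3, L7  cond=T  regs=(0,14,7,7,17,7)
  step pc=3: andi  $r2, $r5, 1  regs=(0,14,1,7,17,7)
  step pc=7: add  $r5, $r0, $r4  regs=(0,14,1,7,17,17)
  step pc=8: add  $r4, $r3, $r3  regs=(0,14,1,7,14,17)

6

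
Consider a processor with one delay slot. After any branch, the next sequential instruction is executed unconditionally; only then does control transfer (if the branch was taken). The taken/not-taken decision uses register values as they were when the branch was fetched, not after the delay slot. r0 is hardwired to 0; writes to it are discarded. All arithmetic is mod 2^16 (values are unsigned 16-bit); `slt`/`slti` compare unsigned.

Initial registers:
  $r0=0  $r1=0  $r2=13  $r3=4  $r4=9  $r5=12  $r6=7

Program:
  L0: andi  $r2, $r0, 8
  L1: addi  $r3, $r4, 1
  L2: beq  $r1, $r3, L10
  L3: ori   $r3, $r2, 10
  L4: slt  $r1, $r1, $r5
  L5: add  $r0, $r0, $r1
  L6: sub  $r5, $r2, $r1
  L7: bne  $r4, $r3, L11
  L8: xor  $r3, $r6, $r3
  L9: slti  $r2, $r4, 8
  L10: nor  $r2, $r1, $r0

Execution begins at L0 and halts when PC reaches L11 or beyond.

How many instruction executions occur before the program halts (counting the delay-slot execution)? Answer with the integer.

9

PC=0  andi  $r2, $r0, 8      | $r0=0 $r1=0 $r2=0 $r3=4 $r4=9 $r5=12 $r6=7
PC=1  addi  $r3, $r4, 1      | $r0=0 $r1=0 $r2=0 $r3=10 $r4=9 $r5=12 $r6=7
PC=2  beq  $r1, $r3, L10     | $r0=0 $r1=0 $r2=0 $r3=10 $r4=9 $r5=12 $r6=7  [not taken]
PC=3  ori   $r3, $r2, 10     | $r0=0 $r1=0 $r2=0 $r3=10 $r4=9 $r5=12 $r6=7
PC=4  slt  $r1, $r1, $r5     | $r0=0 $r1=1 $r2=0 $r3=10 $r4=9 $r5=12 $r6=7
PC=5  add  $r0, $r0, $r1     | $r0=0 $r1=1 $r2=0 $r3=10 $r4=9 $r5=12 $r6=7
PC=6  sub  $r5, $r2, $r1     | $r0=0 $r1=1 $r2=0 $r3=10 $r4=9 $r5=65535 $r6=7
PC=7  bne  $r4, $r3, L11     | $r0=0 $r1=1 $r2=0 $r3=10 $r4=9 $r5=65535 $r6=7  [TAKEN]
PC=8  xor  $r3, $r6, $r3     | $r0=0 $r1=1 $r2=0 $r3=13 $r4=9 $r5=65535 $r6=7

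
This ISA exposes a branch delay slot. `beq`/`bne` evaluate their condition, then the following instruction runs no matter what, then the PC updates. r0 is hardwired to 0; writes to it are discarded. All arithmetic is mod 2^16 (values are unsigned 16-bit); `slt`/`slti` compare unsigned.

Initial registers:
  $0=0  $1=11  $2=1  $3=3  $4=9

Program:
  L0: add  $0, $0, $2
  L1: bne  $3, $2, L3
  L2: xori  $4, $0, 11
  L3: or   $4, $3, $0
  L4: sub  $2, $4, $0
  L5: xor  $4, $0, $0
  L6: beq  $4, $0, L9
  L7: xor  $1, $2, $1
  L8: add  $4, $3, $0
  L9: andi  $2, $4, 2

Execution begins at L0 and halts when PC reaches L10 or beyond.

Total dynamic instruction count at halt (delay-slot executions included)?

  step pc=0: add  $0, $0, $2  regs=(0,11,1,3,9)
  step pc=1: bne  $3, $2, L3  cond=T  regs=(0,11,1,3,9)
  step pc=2: xori  $4, $0, 11  regs=(0,11,1,3,11)
  step pc=3: or   $4, $3, $0  regs=(0,11,1,3,3)
  step pc=4: sub  $2, $4, $0  regs=(0,11,3,3,3)
  step pc=5: xor  $4, $0, $0  regs=(0,11,3,3,0)
  step pc=6: beq  $4, $0, L9  cond=T  regs=(0,11,3,3,0)
  step pc=7: xor  $1, $2, $1  regs=(0,8,3,3,0)
  step pc=9: andi  $2, $4, 2  regs=(0,8,0,3,0)

9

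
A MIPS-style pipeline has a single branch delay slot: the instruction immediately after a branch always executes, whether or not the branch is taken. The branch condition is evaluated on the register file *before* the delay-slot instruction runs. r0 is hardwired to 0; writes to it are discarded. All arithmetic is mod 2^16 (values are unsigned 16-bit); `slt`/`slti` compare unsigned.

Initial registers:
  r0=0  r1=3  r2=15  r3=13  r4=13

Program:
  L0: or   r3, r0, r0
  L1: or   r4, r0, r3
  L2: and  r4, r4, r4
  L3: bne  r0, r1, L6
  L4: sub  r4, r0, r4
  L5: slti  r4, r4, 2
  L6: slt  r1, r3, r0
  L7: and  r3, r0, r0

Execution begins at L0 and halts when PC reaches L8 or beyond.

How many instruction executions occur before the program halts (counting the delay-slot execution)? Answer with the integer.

#0 or   r3, r0, r0 ; 0/3/15/0/13
#1 or   r4, r0, r3 ; 0/3/15/0/0
#2 and  r4, r4, r4 ; 0/3/15/0/0
#3 bne  r0, r1, L6 ; 0/3/15/0/0 ; →target
#4 sub  r4, r0, r4 ; 0/3/15/0/0
#6 slt  r1, r3, r0 ; 0/0/15/0/0
#7 and  r3, r0, r0 ; 0/0/15/0/0

7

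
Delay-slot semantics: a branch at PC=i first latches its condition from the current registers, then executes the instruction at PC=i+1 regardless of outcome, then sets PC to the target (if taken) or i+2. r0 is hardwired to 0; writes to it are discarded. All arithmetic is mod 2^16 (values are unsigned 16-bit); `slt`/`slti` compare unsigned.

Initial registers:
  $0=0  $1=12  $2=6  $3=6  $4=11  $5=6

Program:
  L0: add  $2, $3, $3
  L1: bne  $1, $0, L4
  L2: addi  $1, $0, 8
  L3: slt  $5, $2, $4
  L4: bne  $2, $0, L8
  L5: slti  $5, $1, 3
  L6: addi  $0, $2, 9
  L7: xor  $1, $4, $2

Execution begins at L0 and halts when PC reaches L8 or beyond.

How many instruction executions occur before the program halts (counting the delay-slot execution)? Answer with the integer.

5

#0 add  $2, $3, $3 ; 0/12/12/6/11/6
#1 bne  $1, $0, L4 ; 0/12/12/6/11/6 ; →target
#2 addi  $1, $0, 8 ; 0/8/12/6/11/6
#4 bne  $2, $0, L8 ; 0/8/12/6/11/6 ; →target
#5 slti  $5, $1, 3 ; 0/8/12/6/11/0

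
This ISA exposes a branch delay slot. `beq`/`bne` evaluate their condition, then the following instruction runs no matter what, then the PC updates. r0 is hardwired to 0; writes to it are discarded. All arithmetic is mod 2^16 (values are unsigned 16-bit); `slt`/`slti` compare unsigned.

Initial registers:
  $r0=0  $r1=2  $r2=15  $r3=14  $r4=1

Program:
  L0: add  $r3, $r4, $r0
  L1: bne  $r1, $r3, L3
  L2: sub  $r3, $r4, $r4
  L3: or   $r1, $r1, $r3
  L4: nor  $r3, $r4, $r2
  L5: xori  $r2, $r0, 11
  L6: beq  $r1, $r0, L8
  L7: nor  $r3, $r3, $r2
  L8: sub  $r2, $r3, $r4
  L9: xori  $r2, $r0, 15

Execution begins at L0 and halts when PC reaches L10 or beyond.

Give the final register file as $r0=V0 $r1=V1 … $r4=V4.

[0] add  $r3, $r4, $r0  →  {$r0:0, $r1:2, $r2:15, $r3:1, $r4:1}
[1] bne  $r1, $r3, L3  →  {$r0:0, $r1:2, $r2:15, $r3:1, $r4:1}  ⟨branch taken⟩
[2] sub  $r3, $r4, $r4  →  {$r0:0, $r1:2, $r2:15, $r3:0, $r4:1}
[3] or   $r1, $r1, $r3  →  {$r0:0, $r1:2, $r2:15, $r3:0, $r4:1}
[4] nor  $r3, $r4, $r2  →  {$r0:0, $r1:2, $r2:15, $r3:65520, $r4:1}
[5] xori  $r2, $r0, 11  →  {$r0:0, $r1:2, $r2:11, $r3:65520, $r4:1}
[6] beq  $r1, $r0, L8  →  {$r0:0, $r1:2, $r2:11, $r3:65520, $r4:1}  ⟨branch fallthrough⟩
[7] nor  $r3, $r3, $r2  →  {$r0:0, $r1:2, $r2:11, $r3:4, $r4:1}
[8] sub  $r2, $r3, $r4  →  {$r0:0, $r1:2, $r2:3, $r3:4, $r4:1}
[9] xori  $r2, $r0, 15  →  {$r0:0, $r1:2, $r2:15, $r3:4, $r4:1}

$r0=0 $r1=2 $r2=15 $r3=4 $r4=1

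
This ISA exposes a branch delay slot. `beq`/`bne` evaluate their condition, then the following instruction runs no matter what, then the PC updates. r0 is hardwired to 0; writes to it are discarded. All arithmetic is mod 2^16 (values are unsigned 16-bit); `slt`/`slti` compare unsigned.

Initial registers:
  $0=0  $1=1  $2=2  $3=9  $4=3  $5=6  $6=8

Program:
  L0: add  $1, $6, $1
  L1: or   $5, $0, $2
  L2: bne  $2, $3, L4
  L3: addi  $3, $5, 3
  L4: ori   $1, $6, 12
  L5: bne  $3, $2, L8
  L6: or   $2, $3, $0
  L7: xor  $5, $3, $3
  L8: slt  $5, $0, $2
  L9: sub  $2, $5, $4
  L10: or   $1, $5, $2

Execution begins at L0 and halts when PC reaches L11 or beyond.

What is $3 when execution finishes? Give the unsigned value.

  step pc=0: add  $1, $6, $1  regs=(0,9,2,9,3,6,8)
  step pc=1: or   $5, $0, $2  regs=(0,9,2,9,3,2,8)
  step pc=2: bne  $2, $3, L4  cond=T  regs=(0,9,2,9,3,2,8)
  step pc=3: addi  $3, $5, 3  regs=(0,9,2,5,3,2,8)
  step pc=4: ori   $1, $6, 12  regs=(0,12,2,5,3,2,8)
  step pc=5: bne  $3, $2, L8  cond=T  regs=(0,12,2,5,3,2,8)
  step pc=6: or   $2, $3, $0  regs=(0,12,5,5,3,2,8)
  step pc=8: slt  $5, $0, $2  regs=(0,12,5,5,3,1,8)
  step pc=9: sub  $2, $5, $4  regs=(0,12,65534,5,3,1,8)
  step pc=10: or   $1, $5, $2  regs=(0,65535,65534,5,3,1,8)

5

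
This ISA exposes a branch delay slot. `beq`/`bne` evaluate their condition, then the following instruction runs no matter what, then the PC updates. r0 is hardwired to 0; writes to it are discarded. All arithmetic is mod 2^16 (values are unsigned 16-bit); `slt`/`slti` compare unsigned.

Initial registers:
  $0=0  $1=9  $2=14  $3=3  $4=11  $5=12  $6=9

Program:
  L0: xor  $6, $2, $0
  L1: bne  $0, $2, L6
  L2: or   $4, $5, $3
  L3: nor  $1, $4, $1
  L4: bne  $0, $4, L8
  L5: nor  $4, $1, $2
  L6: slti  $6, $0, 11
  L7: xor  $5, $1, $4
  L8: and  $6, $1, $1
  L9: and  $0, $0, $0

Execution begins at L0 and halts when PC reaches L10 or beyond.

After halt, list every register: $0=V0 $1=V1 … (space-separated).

$0=0 $1=9 $2=14 $3=3 $4=15 $5=6 $6=9

[0] xor  $6, $2, $0  →  {$0:0, $1:9, $2:14, $3:3, $4:11, $5:12, $6:14}
[1] bne  $0, $2, L6  →  {$0:0, $1:9, $2:14, $3:3, $4:11, $5:12, $6:14}  ⟨branch taken⟩
[2] or   $4, $5, $3  →  {$0:0, $1:9, $2:14, $3:3, $4:15, $5:12, $6:14}
[6] slti  $6, $0, 11  →  {$0:0, $1:9, $2:14, $3:3, $4:15, $5:12, $6:1}
[7] xor  $5, $1, $4  →  {$0:0, $1:9, $2:14, $3:3, $4:15, $5:6, $6:1}
[8] and  $6, $1, $1  →  {$0:0, $1:9, $2:14, $3:3, $4:15, $5:6, $6:9}
[9] and  $0, $0, $0  →  {$0:0, $1:9, $2:14, $3:3, $4:15, $5:6, $6:9}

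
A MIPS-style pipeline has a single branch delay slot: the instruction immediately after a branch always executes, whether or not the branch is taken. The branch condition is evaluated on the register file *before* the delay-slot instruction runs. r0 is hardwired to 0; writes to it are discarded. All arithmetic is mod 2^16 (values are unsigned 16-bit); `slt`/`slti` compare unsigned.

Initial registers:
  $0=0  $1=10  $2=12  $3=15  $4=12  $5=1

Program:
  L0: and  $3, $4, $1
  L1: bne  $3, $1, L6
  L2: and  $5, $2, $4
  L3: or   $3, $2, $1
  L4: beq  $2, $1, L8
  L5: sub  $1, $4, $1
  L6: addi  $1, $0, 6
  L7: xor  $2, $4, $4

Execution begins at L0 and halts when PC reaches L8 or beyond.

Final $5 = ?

PC=0  and  $3, $4, $1        | $0=0 $1=10 $2=12 $3=8 $4=12 $5=1
PC=1  bne  $3, $1, L6        | $0=0 $1=10 $2=12 $3=8 $4=12 $5=1  [TAKEN]
PC=2  and  $5, $2, $4        | $0=0 $1=10 $2=12 $3=8 $4=12 $5=12
PC=6  addi  $1, $0, 6        | $0=0 $1=6 $2=12 $3=8 $4=12 $5=12
PC=7  xor  $2, $4, $4        | $0=0 $1=6 $2=0 $3=8 $4=12 $5=12

12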